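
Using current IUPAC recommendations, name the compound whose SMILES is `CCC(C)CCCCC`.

The longest continuous carbon chain has 8 atoms, so the parent hydride is octane.
The numbering direction is chosen so that the substituent locant set {3} is lower than {6} at the first point of difference.
That gives a methyl group at C-3.
Putting it together: 3-methyloctane.

3-methyloctane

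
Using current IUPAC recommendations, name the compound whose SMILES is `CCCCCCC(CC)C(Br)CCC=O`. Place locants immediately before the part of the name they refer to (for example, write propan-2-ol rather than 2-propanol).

4-bromo-5-ethylundecanal

The longest chain bearing the –CHO group is 11 carbons long (undecane).
The highest-priority functional group is an aldehyde (terminal –CHO), so the name ends in -al.
Number the chain so that the aldehyde carbon is C-1 by definition.
With this numbering: a bromo group at C-4; an ethyl group at C-5.
Substituent prefixes are cited in alphabetical order (multiplying prefixes like di-/tri- are ignored for ordering).
Assembling the pieces gives 4-bromo-5-ethylundecanal.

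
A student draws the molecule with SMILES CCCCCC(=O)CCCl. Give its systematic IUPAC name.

The longest chain bearing the carbonyl is 8 carbons long (octane).
The highest-priority functional group is a ketone (C=O on an internal carbon), so the name ends in -one.
Number the chain so that numbering from this end puts the carbonyl group at C-3 rather than C-6.
With this numbering: the carbonyl at C-3; a chloro group at C-1.
Assembling the pieces gives 1-chlorooctan-3-one.

1-chlorooctan-3-one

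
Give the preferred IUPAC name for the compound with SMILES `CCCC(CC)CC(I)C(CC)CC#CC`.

The longest chain bearing the multiple bond is 11 carbons long (undecane).
A C≡C triple bond in the chain gives the infix -yne-.
Number the chain so that numbering from this end puts the triple bond at C-2 rather than C-9.
That gives the triple bond between C-2 and C-3; ethyl groups at C-5 and C-8; an iodo group at C-6.
Substituent prefixes are cited in alphabetical order (multiplying prefixes like di-/tri- are ignored for ordering).
Assembling the pieces gives 5,8-diethyl-6-iodoundec-2-yne.

5,8-diethyl-6-iodoundec-2-yne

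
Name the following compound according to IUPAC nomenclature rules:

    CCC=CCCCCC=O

Counting along the main chain through the –CHO group and the multiple bond gives 9 carbons: the parent is nonane.
An aldehyde (terminal –CHO) is the principal characteristic group, giving the suffix -al.
There is one C=C double bond, indicated by the ending -ene.
Choose the numbering such that the aldehyde carbon is C-1 by definition.
That gives the double bond between C-6 and C-7.
Assembling the pieces gives non-6-enal.

non-6-enal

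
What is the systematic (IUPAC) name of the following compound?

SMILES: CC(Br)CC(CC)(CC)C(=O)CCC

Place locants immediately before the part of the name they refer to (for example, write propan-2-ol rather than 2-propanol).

The longest carbon chain that includes the carbonyl has 8 carbons, so the parent hydride is octane.
The principal characteristic group is a ketone (C=O on an internal carbon), named with the suffix -one.
The numbering direction is chosen so that numbering from this end puts the carbonyl group at C-4 rather than C-5.
With this numbering: the carbonyl at C-4; a bromo group at C-7; two ethyl groups at C-5.
The substituents are ordered alphabetically, ignoring any di-/tri- multipliers.
The name is 7-bromo-5,5-diethyloctan-4-one.

7-bromo-5,5-diethyloctan-4-one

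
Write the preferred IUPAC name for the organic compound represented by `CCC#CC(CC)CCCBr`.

8-bromo-5-ethyloct-3-yne

The longest carbon chain that includes the multiple bond has 8 carbons, so the parent hydride is octane.
There is one C≡C triple bond, indicated by the ending -yne.
Choose the numbering such that numbering from this end puts the triple bond at C-3 rather than C-5.
With this numbering: the triple bond between C-3 and C-4; a bromo group at C-8; an ethyl group at C-5.
Substituent prefixes are cited in alphabetical order (multiplying prefixes like di-/tri- are ignored for ordering).
Putting it together: 8-bromo-5-ethyloct-3-yne.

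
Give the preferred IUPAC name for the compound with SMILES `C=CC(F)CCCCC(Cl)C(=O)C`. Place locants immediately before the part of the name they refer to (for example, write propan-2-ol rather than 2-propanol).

The longest carbon chain that includes the carbonyl and the multiple bond has 10 carbons, so the parent hydride is decane.
A ketone (C=O on an internal carbon) is the principal characteristic group, giving the suffix -one.
There is one C=C double bond, indicated by the ending -ene.
Number the chain so that numbering from this end puts the carbonyl group at C-2 rather than C-9.
With this numbering: the carbonyl at C-2; the double bond between C-9 and C-10; a chloro group at C-3; a fluoro group at C-8.
Prefixes are listed alphabetically: chloro, fluoro.
The name is 3-chloro-8-fluorodec-9-en-2-one.

3-chloro-8-fluorodec-9-en-2-one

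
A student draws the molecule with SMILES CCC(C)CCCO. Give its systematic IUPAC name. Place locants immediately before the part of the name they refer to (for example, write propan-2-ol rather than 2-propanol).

4-methylhexan-1-ol

The longest chain bearing the –OH group is 6 carbons long (hexane).
The highest-priority functional group is an alcohol (–OH), so the name ends in -ol.
Choose the numbering such that numbering from this end puts the hydroxyl group at C-1 rather than C-6.
This places the hydroxyl at C-1; a methyl group at C-4.
Assembling the pieces gives 4-methylhexan-1-ol.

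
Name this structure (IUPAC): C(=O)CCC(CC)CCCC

4-ethyloctanal

The longest carbon chain that includes the –CHO group has 8 carbons, so the parent hydride is octane.
The highest-priority functional group is an aldehyde (terminal –CHO), so the name ends in -al.
The numbering direction is chosen so that the aldehyde carbon is C-1 by definition.
With this numbering: an ethyl group at C-4.
The name is 4-ethyloctanal.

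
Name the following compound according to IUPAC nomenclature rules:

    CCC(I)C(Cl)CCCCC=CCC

9-chloro-10-iodododec-3-ene

Counting along the main chain through the multiple bond gives 12 carbons: the parent is dodecane.
There is one C=C double bond, indicated by the ending -ene.
Number the chain so that numbering from this end puts the double bond at C-3 rather than C-9.
With this numbering: the double bond between C-3 and C-4; a chloro group at C-9; an iodo group at C-10.
The substituents are ordered alphabetically, ignoring any di-/tri- multipliers.
The name is 9-chloro-10-iodododec-3-ene.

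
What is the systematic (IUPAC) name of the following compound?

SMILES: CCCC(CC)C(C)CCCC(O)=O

6-ethyl-5-methylnonanoic acid

The longest chain bearing the –COOH group is 9 carbons long (nonane).
The highest-priority functional group is a carboxylic acid (terminal –COOH), so the name ends in -oic acid.
The numbering direction is chosen so that the carboxylic acid carbon is C-1 by definition.
With this numbering: an ethyl group at C-6; a methyl group at C-5.
The substituents are ordered alphabetically, ignoring any di-/tri- multipliers.
The name is 6-ethyl-5-methylnonanoic acid.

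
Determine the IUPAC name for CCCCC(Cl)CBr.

1-bromo-2-chlorohexane

The parent chain contains 6 carbons (hexane).
The numbering direction is chosen so that the substituent locant set {1,2} is lower than {5,6} at the first point of difference.
That gives a bromo group at C-1; a chloro group at C-2.
Prefixes are listed alphabetically: bromo, chloro.
Assembling the pieces gives 1-bromo-2-chlorohexane.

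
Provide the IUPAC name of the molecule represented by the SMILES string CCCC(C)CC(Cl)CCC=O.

4-chloro-6-methylnonanal

The longest carbon chain that includes the –CHO group has 9 carbons, so the parent hydride is nonane.
An aldehyde (terminal –CHO) is the principal characteristic group, giving the suffix -al.
The numbering direction is chosen so that the aldehyde carbon is C-1 by definition.
With this numbering: a chloro group at C-4; a methyl group at C-6.
The substituents are ordered alphabetically, ignoring any di-/tri- multipliers.
The name is 4-chloro-6-methylnonanal.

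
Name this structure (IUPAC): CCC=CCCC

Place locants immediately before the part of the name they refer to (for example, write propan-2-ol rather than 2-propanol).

Counting along the main chain through the multiple bond gives 7 carbons: the parent is heptane.
The chain contains a C=C double bond, so the unsaturation ending is -ene.
The numbering direction is chosen so that numbering from this end puts the double bond at C-3 rather than C-4.
With this numbering: the double bond between C-3 and C-4.
The name is hept-3-ene.

hept-3-ene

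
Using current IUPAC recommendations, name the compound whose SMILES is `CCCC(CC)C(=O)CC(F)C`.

5-ethyl-2-fluorooctan-4-one

The longest carbon chain that includes the carbonyl has 8 carbons, so the parent hydride is octane.
The principal characteristic group is a ketone (C=O on an internal carbon), named with the suffix -one.
Number the chain so that numbering from this end puts the carbonyl group at C-4 rather than C-5.
This places the carbonyl at C-4; an ethyl group at C-5; a fluoro group at C-2.
The substituents are ordered alphabetically, ignoring any di-/tri- multipliers.
The name is 5-ethyl-2-fluorooctan-4-one.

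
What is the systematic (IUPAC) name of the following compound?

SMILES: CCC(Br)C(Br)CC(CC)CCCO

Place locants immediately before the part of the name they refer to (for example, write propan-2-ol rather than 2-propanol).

The longest carbon chain that includes the –OH group has 9 carbons, so the parent hydride is nonane.
An alcohol (–OH) is the principal characteristic group, giving the suffix -ol.
Choose the numbering such that numbering from this end puts the hydroxyl group at C-1 rather than C-9.
This places the hydroxyl at C-1; bromo groups at C-6 and C-7; an ethyl group at C-4.
Prefixes are listed alphabetically: bromo, ethyl.
Assembling the pieces gives 6,7-dibromo-4-ethylnonan-1-ol.

6,7-dibromo-4-ethylnonan-1-ol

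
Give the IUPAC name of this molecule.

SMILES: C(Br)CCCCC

The longest continuous carbon chain has 6 atoms, so the parent hydride is hexane.
The numbering direction is chosen so that the substituent locant set {1} is lower than {6} at the first point of difference.
With this numbering: a bromo group at C-1.
Putting it together: 1-bromohexane.

1-bromohexane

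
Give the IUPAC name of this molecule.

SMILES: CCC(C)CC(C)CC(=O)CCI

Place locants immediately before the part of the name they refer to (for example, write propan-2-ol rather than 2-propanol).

Counting along the main chain through the carbonyl gives 9 carbons: the parent is nonane.
A ketone (C=O on an internal carbon) is the principal characteristic group, giving the suffix -one.
Choose the numbering such that numbering from this end puts the carbonyl group at C-3 rather than C-7.
That gives the carbonyl at C-3; an iodo group at C-1; methyl groups at C-5 and C-7.
Prefixes are listed alphabetically: iodo, methyl.
Putting it together: 1-iodo-5,7-dimethylnonan-3-one.

1-iodo-5,7-dimethylnonan-3-one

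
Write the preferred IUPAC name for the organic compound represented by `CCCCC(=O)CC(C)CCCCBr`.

Counting along the main chain through the carbonyl gives 11 carbons: the parent is undecane.
The principal characteristic group is a ketone (C=O on an internal carbon), named with the suffix -one.
Number the chain so that numbering from this end puts the carbonyl group at C-5 rather than C-7.
That gives the carbonyl at C-5; a bromo group at C-11; a methyl group at C-7.
The substituents are ordered alphabetically, ignoring any di-/tri- multipliers.
Assembling the pieces gives 11-bromo-7-methylundecan-5-one.

11-bromo-7-methylundecan-5-one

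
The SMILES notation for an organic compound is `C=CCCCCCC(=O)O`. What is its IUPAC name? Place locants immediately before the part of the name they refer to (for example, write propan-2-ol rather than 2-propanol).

The longest chain bearing the –COOH group and the multiple bond is 8 carbons long (octane).
The principal characteristic group is a carboxylic acid (terminal –COOH), named with the suffix -oic acid.
The chain contains a C=C double bond, so the unsaturation ending is -ene.
Choose the numbering such that the carboxylic acid carbon is C-1 by definition.
With this numbering: the double bond between C-7 and C-8.
Assembling the pieces gives oct-7-enoic acid.

oct-7-enoic acid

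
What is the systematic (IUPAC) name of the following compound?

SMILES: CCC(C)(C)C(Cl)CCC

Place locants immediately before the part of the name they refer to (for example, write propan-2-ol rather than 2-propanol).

4-chloro-3,3-dimethylheptane

The parent chain contains 7 carbons (heptane).
The numbering direction is chosen so that the substituent locant set {3,3,4} is lower than {4,5,5} at the first point of difference.
This places a chloro group at C-4; two methyl groups at C-3.
The substituents are ordered alphabetically, ignoring any di-/tri- multipliers.
The name is 4-chloro-3,3-dimethylheptane.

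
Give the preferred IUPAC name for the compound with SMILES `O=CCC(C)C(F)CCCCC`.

Counting along the main chain through the –CHO group gives 9 carbons: the parent is nonane.
The highest-priority functional group is an aldehyde (terminal –CHO), so the name ends in -al.
Number the chain so that the aldehyde carbon is C-1 by definition.
With this numbering: a fluoro group at C-4; a methyl group at C-3.
Substituent prefixes are cited in alphabetical order (multiplying prefixes like di-/tri- are ignored for ordering).
The name is 4-fluoro-3-methylnonanal.

4-fluoro-3-methylnonanal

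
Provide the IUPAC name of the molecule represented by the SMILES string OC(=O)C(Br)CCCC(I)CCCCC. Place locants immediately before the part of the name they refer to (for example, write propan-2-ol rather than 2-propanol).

The longest chain bearing the –COOH group is 11 carbons long (undecane).
The principal characteristic group is a carboxylic acid (terminal –COOH), named with the suffix -oic acid.
Number the chain so that the carboxylic acid carbon is C-1 by definition.
This places a bromo group at C-2; an iodo group at C-6.
Prefixes are listed alphabetically: bromo, iodo.
Putting it together: 2-bromo-6-iodoundecanoic acid.

2-bromo-6-iodoundecanoic acid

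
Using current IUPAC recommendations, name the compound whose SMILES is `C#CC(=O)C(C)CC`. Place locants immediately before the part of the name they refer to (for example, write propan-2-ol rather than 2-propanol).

Counting along the main chain through the carbonyl and the multiple bond gives 6 carbons: the parent is hexane.
The principal characteristic group is a ketone (C=O on an internal carbon), named with the suffix -one.
A C≡C triple bond in the chain gives the infix -yne-.
The numbering direction is chosen so that numbering from this end puts the carbonyl group at C-3 rather than C-4.
This places the carbonyl at C-3; the triple bond between C-1 and C-2; a methyl group at C-4.
Assembling the pieces gives 4-methylhex-1-yn-3-one.

4-methylhex-1-yn-3-one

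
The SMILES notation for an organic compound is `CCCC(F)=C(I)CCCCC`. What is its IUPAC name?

4-fluoro-5-iododec-4-ene

The longest carbon chain that includes the multiple bond has 10 carbons, so the parent hydride is decane.
The chain contains a C=C double bond, so the unsaturation ending is -ene.
Number the chain so that numbering from this end puts the double bond at C-4 rather than C-6.
With this numbering: the double bond between C-4 and C-5; a fluoro group at C-4; an iodo group at C-5.
Prefixes are listed alphabetically: fluoro, iodo.
Assembling the pieces gives 4-fluoro-5-iododec-4-ene.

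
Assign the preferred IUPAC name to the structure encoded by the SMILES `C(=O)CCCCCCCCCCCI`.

Counting along the main chain through the –CHO group gives 12 carbons: the parent is dodecane.
An aldehyde (terminal –CHO) is the principal characteristic group, giving the suffix -al.
The numbering direction is chosen so that the aldehyde carbon is C-1 by definition.
That gives an iodo group at C-12.
Assembling the pieces gives 12-iodododecanal.

12-iodododecanal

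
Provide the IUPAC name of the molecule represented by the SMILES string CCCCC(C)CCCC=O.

The longest chain bearing the –CHO group is 9 carbons long (nonane).
The highest-priority functional group is an aldehyde (terminal –CHO), so the name ends in -al.
Number the chain so that the aldehyde carbon is C-1 by definition.
With this numbering: a methyl group at C-5.
Putting it together: 5-methylnonanal.

5-methylnonanal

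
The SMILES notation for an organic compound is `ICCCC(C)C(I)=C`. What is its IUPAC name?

2,6-diiodo-3-methylhex-1-ene

The longest carbon chain that includes the multiple bond has 6 carbons, so the parent hydride is hexane.
The chain contains a C=C double bond, so the unsaturation ending is -ene.
Number the chain so that numbering from this end puts the double bond at C-1 rather than C-5.
With this numbering: the double bond between C-1 and C-2; iodo groups at C-2 and C-6; a methyl group at C-3.
The substituents are ordered alphabetically, ignoring any di-/tri- multipliers.
The name is 2,6-diiodo-3-methylhex-1-ene.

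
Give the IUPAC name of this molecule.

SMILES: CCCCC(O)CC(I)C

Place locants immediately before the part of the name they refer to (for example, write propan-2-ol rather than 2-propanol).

Counting along the main chain through the –OH group gives 8 carbons: the parent is octane.
An alcohol (–OH) is the principal characteristic group, giving the suffix -ol.
Number the chain so that numbering from this end puts the hydroxyl group at C-4 rather than C-5.
That gives the hydroxyl at C-4; an iodo group at C-2.
The name is 2-iodooctan-4-ol.

2-iodooctan-4-ol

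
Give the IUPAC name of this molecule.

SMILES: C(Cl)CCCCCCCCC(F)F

The longest carbon chain is 10 atoms: the parent is decane.
Choose the numbering such that the substituent locant set {1,1,10} is lower than {1,10,10} at the first point of difference.
With this numbering: a chloro group at C-10; two fluoro groups at C-1.
Substituent prefixes are cited in alphabetical order (multiplying prefixes like di-/tri- are ignored for ordering).
Assembling the pieces gives 10-chloro-1,1-difluorodecane.

10-chloro-1,1-difluorodecane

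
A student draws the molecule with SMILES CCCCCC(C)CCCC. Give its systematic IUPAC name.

The longest carbon chain is 10 atoms: the parent is decane.
Choose the numbering such that the substituent locant set {5} is lower than {6} at the first point of difference.
This places a methyl group at C-5.
The name is 5-methyldecane.

5-methyldecane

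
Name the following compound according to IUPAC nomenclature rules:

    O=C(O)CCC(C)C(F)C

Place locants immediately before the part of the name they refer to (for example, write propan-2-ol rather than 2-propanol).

The longest chain bearing the –COOH group is 6 carbons long (hexane).
The highest-priority functional group is a carboxylic acid (terminal –COOH), so the name ends in -oic acid.
The numbering direction is chosen so that the carboxylic acid carbon is C-1 by definition.
This places a fluoro group at C-5; a methyl group at C-4.
Prefixes are listed alphabetically: fluoro, methyl.
Assembling the pieces gives 5-fluoro-4-methylhexanoic acid.

5-fluoro-4-methylhexanoic acid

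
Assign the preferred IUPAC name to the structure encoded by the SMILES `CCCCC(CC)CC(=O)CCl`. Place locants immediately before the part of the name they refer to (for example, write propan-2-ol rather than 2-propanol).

The longest chain bearing the carbonyl is 8 carbons long (octane).
A ketone (C=O on an internal carbon) is the principal characteristic group, giving the suffix -one.
Number the chain so that numbering from this end puts the carbonyl group at C-2 rather than C-7.
This places the carbonyl at C-2; a chloro group at C-1; an ethyl group at C-4.
Prefixes are listed alphabetically: chloro, ethyl.
Putting it together: 1-chloro-4-ethyloctan-2-one.

1-chloro-4-ethyloctan-2-one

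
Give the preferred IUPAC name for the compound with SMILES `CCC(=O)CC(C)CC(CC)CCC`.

The longest chain bearing the carbonyl is 10 carbons long (decane).
The highest-priority functional group is a ketone (C=O on an internal carbon), so the name ends in -one.
Number the chain so that numbering from this end puts the carbonyl group at C-3 rather than C-8.
With this numbering: the carbonyl at C-3; an ethyl group at C-7; a methyl group at C-5.
The substituents are ordered alphabetically, ignoring any di-/tri- multipliers.
Putting it together: 7-ethyl-5-methyldecan-3-one.

7-ethyl-5-methyldecan-3-one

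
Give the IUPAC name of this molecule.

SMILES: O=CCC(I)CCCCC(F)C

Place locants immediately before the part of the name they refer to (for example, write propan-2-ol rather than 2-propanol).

8-fluoro-3-iodononanal

The longest carbon chain that includes the –CHO group has 9 carbons, so the parent hydride is nonane.
An aldehyde (terminal –CHO) is the principal characteristic group, giving the suffix -al.
Choose the numbering such that the aldehyde carbon is C-1 by definition.
With this numbering: a fluoro group at C-8; an iodo group at C-3.
Substituent prefixes are cited in alphabetical order (multiplying prefixes like di-/tri- are ignored for ordering).
The name is 8-fluoro-3-iodononanal.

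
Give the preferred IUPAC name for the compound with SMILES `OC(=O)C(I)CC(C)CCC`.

2-iodo-4-methylheptanoic acid

Counting along the main chain through the –COOH group gives 7 carbons: the parent is heptane.
The highest-priority functional group is a carboxylic acid (terminal –COOH), so the name ends in -oic acid.
Number the chain so that the carboxylic acid carbon is C-1 by definition.
With this numbering: an iodo group at C-2; a methyl group at C-4.
Prefixes are listed alphabetically: iodo, methyl.
Putting it together: 2-iodo-4-methylheptanoic acid.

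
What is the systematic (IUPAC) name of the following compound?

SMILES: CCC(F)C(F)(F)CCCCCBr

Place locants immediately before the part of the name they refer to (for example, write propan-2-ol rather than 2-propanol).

The longest carbon chain is 9 atoms: the parent is nonane.
Number the chain so that the substituent locant set {1,6,6,7} is lower than {3,4,4,9} at the first point of difference.
With this numbering: a bromo group at C-1; fluoro groups at C-6 (×2) and C-7.
Prefixes are listed alphabetically: bromo, fluoro.
The name is 1-bromo-6,6,7-trifluorononane.

1-bromo-6,6,7-trifluorononane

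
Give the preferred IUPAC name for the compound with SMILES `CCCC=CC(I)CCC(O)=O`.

4-iodonon-5-enoic acid

The longest chain bearing the –COOH group and the multiple bond is 9 carbons long (nonane).
A carboxylic acid (terminal –COOH) is the principal characteristic group, giving the suffix -oic acid.
There is one C=C double bond, indicated by the ending -ene.
The numbering direction is chosen so that the carboxylic acid carbon is C-1 by definition.
This places the double bond between C-5 and C-6; an iodo group at C-4.
The name is 4-iodonon-5-enoic acid.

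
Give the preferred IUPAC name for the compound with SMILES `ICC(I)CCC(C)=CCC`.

The longest chain bearing the multiple bond is 8 carbons long (octane).
There is one C=C double bond, indicated by the ending -ene.
Choose the numbering such that numbering from this end puts the double bond at C-3 rather than C-5.
With this numbering: the double bond between C-3 and C-4; iodo groups at C-7 and C-8; a methyl group at C-4.
Prefixes are listed alphabetically: iodo, methyl.
Assembling the pieces gives 7,8-diiodo-4-methyloct-3-ene.

7,8-diiodo-4-methyloct-3-ene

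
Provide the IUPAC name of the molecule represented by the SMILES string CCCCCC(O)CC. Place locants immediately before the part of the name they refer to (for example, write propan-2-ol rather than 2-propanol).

The longest carbon chain that includes the –OH group has 8 carbons, so the parent hydride is octane.
The principal characteristic group is an alcohol (–OH), named with the suffix -ol.
Choose the numbering such that numbering from this end puts the hydroxyl group at C-3 rather than C-6.
This places the hydroxyl at C-3.
The name is octan-3-ol.

octan-3-ol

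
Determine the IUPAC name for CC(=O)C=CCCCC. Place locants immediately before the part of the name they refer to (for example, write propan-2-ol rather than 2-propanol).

The longest chain bearing the carbonyl and the multiple bond is 8 carbons long (octane).
A ketone (C=O on an internal carbon) is the principal characteristic group, giving the suffix -one.
A C=C double bond in the chain gives the infix -ene-.
Choose the numbering such that numbering from this end puts the carbonyl group at C-2 rather than C-7.
That gives the carbonyl at C-2; the double bond between C-3 and C-4.
The name is oct-3-en-2-one.

oct-3-en-2-one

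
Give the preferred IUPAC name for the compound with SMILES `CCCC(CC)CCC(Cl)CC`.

The longest continuous carbon chain has 9 atoms, so the parent hydride is nonane.
Choose the numbering such that the substituent locant set {3,6} is lower than {4,7} at the first point of difference.
With this numbering: a chloro group at C-3; an ethyl group at C-6.
Prefixes are listed alphabetically: chloro, ethyl.
The name is 3-chloro-6-ethylnonane.

3-chloro-6-ethylnonane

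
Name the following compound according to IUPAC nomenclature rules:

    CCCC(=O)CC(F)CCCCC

The longest chain bearing the carbonyl is 11 carbons long (undecane).
A ketone (C=O on an internal carbon) is the principal characteristic group, giving the suffix -one.
Number the chain so that numbering from this end puts the carbonyl group at C-4 rather than C-8.
With this numbering: the carbonyl at C-4; a fluoro group at C-6.
Assembling the pieces gives 6-fluoroundecan-4-one.

6-fluoroundecan-4-one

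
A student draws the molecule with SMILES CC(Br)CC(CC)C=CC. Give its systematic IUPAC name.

6-bromo-4-ethylhept-2-ene

The longest carbon chain that includes the multiple bond has 7 carbons, so the parent hydride is heptane.
A C=C double bond in the chain gives the infix -ene-.
Number the chain so that numbering from this end puts the double bond at C-2 rather than C-5.
This places the double bond between C-2 and C-3; a bromo group at C-6; an ethyl group at C-4.
Substituent prefixes are cited in alphabetical order (multiplying prefixes like di-/tri- are ignored for ordering).
Assembling the pieces gives 6-bromo-4-ethylhept-2-ene.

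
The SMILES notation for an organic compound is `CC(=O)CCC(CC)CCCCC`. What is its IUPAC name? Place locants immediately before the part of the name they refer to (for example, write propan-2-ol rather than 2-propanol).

The longest carbon chain that includes the carbonyl has 10 carbons, so the parent hydride is decane.
The highest-priority functional group is a ketone (C=O on an internal carbon), so the name ends in -one.
Choose the numbering such that numbering from this end puts the carbonyl group at C-2 rather than C-9.
This places the carbonyl at C-2; an ethyl group at C-5.
Putting it together: 5-ethyldecan-2-one.

5-ethyldecan-2-one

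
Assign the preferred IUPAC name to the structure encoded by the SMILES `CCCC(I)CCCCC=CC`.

The longest carbon chain that includes the multiple bond has 11 carbons, so the parent hydride is undecane.
There is one C=C double bond, indicated by the ending -ene.
Number the chain so that numbering from this end puts the double bond at C-2 rather than C-9.
With this numbering: the double bond between C-2 and C-3; an iodo group at C-8.
Assembling the pieces gives 8-iodoundec-2-ene.

8-iodoundec-2-ene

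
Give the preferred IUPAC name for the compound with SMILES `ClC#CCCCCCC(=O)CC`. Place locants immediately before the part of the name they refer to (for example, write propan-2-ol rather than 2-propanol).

The longest chain bearing the carbonyl and the multiple bond is 10 carbons long (decane).
A ketone (C=O on an internal carbon) is the principal characteristic group, giving the suffix -one.
A C≡C triple bond in the chain gives the infix -yne-.
The numbering direction is chosen so that numbering from this end puts the carbonyl group at C-3 rather than C-8.
This places the carbonyl at C-3; the triple bond between C-9 and C-10; a chloro group at C-10.
The name is 10-chlorodec-9-yn-3-one.

10-chlorodec-9-yn-3-one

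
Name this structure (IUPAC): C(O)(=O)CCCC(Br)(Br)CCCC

The longest carbon chain that includes the –COOH group has 9 carbons, so the parent hydride is nonane.
A carboxylic acid (terminal –COOH) is the principal characteristic group, giving the suffix -oic acid.
Choose the numbering such that the carboxylic acid carbon is C-1 by definition.
This places two bromo groups at C-5.
Assembling the pieces gives 5,5-dibromononanoic acid.

5,5-dibromononanoic acid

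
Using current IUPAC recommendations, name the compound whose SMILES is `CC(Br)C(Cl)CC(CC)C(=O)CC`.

Counting along the main chain through the carbonyl gives 8 carbons: the parent is octane.
The highest-priority functional group is a ketone (C=O on an internal carbon), so the name ends in -one.
The numbering direction is chosen so that numbering from this end puts the carbonyl group at C-3 rather than C-6.
With this numbering: the carbonyl at C-3; a bromo group at C-7; a chloro group at C-6; an ethyl group at C-4.
Prefixes are listed alphabetically: bromo, chloro, ethyl.
Assembling the pieces gives 7-bromo-6-chloro-4-ethyloctan-3-one.

7-bromo-6-chloro-4-ethyloctan-3-one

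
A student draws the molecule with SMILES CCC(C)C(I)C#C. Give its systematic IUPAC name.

3-iodo-4-methylhex-1-yne

Counting along the main chain through the multiple bond gives 6 carbons: the parent is hexane.
A C≡C triple bond in the chain gives the infix -yne-.
The numbering direction is chosen so that numbering from this end puts the triple bond at C-1 rather than C-5.
This places the triple bond between C-1 and C-2; an iodo group at C-3; a methyl group at C-4.
Substituent prefixes are cited in alphabetical order (multiplying prefixes like di-/tri- are ignored for ordering).
Assembling the pieces gives 3-iodo-4-methylhex-1-yne.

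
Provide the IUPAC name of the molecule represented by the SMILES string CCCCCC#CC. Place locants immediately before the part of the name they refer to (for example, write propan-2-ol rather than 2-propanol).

oct-2-yne

The longest carbon chain that includes the multiple bond has 8 carbons, so the parent hydride is octane.
There is one C≡C triple bond, indicated by the ending -yne.
Number the chain so that numbering from this end puts the triple bond at C-2 rather than C-6.
That gives the triple bond between C-2 and C-3.
Putting it together: oct-2-yne.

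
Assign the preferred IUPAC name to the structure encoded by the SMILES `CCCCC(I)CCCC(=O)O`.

5-iodononanoic acid

The longest chain bearing the –COOH group is 9 carbons long (nonane).
The principal characteristic group is a carboxylic acid (terminal –COOH), named with the suffix -oic acid.
Number the chain so that the carboxylic acid carbon is C-1 by definition.
This places an iodo group at C-5.
Putting it together: 5-iodononanoic acid.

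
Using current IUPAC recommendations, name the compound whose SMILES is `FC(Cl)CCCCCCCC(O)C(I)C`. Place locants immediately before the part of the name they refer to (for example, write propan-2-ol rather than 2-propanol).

Counting along the main chain through the –OH group gives 11 carbons: the parent is undecane.
An alcohol (–OH) is the principal characteristic group, giving the suffix -ol.
Number the chain so that numbering from this end puts the hydroxyl group at C-3 rather than C-9.
With this numbering: the hydroxyl at C-3; a chloro group at C-11; a fluoro group at C-11; an iodo group at C-2.
The substituents are ordered alphabetically, ignoring any di-/tri- multipliers.
Putting it together: 11-chloro-11-fluoro-2-iodoundecan-3-ol.

11-chloro-11-fluoro-2-iodoundecan-3-ol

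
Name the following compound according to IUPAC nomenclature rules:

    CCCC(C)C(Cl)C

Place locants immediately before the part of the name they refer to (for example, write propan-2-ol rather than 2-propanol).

The longest carbon chain is 6 atoms: the parent is hexane.
The numbering direction is chosen so that the substituent locant set {2,3} is lower than {4,5} at the first point of difference.
That gives a chloro group at C-2; a methyl group at C-3.
Substituent prefixes are cited in alphabetical order (multiplying prefixes like di-/tri- are ignored for ordering).
Assembling the pieces gives 2-chloro-3-methylhexane.

2-chloro-3-methylhexane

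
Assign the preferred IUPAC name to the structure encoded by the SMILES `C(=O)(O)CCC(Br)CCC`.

4-bromoheptanoic acid

The longest chain bearing the –COOH group is 7 carbons long (heptane).
The highest-priority functional group is a carboxylic acid (terminal –COOH), so the name ends in -oic acid.
Choose the numbering such that the carboxylic acid carbon is C-1 by definition.
This places a bromo group at C-4.
The name is 4-bromoheptanoic acid.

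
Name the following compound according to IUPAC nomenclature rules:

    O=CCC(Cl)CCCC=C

Counting along the main chain through the –CHO group and the multiple bond gives 8 carbons: the parent is octane.
An aldehyde (terminal –CHO) is the principal characteristic group, giving the suffix -al.
The chain contains a C=C double bond, so the unsaturation ending is -ene.
The numbering direction is chosen so that the aldehyde carbon is C-1 by definition.
That gives the double bond between C-7 and C-8; a chloro group at C-3.
Putting it together: 3-chlorooct-7-enal.

3-chlorooct-7-enal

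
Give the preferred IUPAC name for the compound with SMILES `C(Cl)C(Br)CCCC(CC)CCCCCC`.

The longest continuous carbon chain has 12 atoms, so the parent hydride is dodecane.
The numbering direction is chosen so that the substituent locant set {1,2,6} is lower than {7,11,12} at the first point of difference.
That gives a bromo group at C-2; a chloro group at C-1; an ethyl group at C-6.
Substituent prefixes are cited in alphabetical order (multiplying prefixes like di-/tri- are ignored for ordering).
The name is 2-bromo-1-chloro-6-ethyldodecane.

2-bromo-1-chloro-6-ethyldodecane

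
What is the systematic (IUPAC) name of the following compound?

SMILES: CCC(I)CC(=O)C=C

5-iodohept-1-en-3-one

Counting along the main chain through the carbonyl and the multiple bond gives 7 carbons: the parent is heptane.
The highest-priority functional group is a ketone (C=O on an internal carbon), so the name ends in -one.
There is one C=C double bond, indicated by the ending -ene.
Number the chain so that numbering from this end puts the carbonyl group at C-3 rather than C-5.
With this numbering: the carbonyl at C-3; the double bond between C-1 and C-2; an iodo group at C-5.
Putting it together: 5-iodohept-1-en-3-one.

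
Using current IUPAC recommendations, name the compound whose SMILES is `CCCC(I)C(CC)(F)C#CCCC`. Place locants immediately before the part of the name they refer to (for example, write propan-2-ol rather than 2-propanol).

6-ethyl-6-fluoro-7-iododec-4-yne

The longest carbon chain that includes the multiple bond has 10 carbons, so the parent hydride is decane.
The chain contains a C≡C triple bond, so the unsaturation ending is -yne.
Choose the numbering such that numbering from this end puts the triple bond at C-4 rather than C-6.
That gives the triple bond between C-4 and C-5; an ethyl group at C-6; a fluoro group at C-6; an iodo group at C-7.
Prefixes are listed alphabetically: ethyl, fluoro, iodo.
Putting it together: 6-ethyl-6-fluoro-7-iododec-4-yne.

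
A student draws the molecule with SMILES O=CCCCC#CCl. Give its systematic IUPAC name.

The longest chain bearing the –CHO group and the multiple bond is 6 carbons long (hexane).
The principal characteristic group is an aldehyde (terminal –CHO), named with the suffix -al.
A C≡C triple bond in the chain gives the infix -yne-.
Number the chain so that the aldehyde carbon is C-1 by definition.
This places the triple bond between C-5 and C-6; a chloro group at C-6.
Assembling the pieces gives 6-chlorohex-5-ynal.

6-chlorohex-5-ynal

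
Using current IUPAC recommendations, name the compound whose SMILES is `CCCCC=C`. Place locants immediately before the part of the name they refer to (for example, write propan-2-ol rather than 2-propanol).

hex-1-ene

The longest carbon chain that includes the multiple bond has 6 carbons, so the parent hydride is hexane.
A C=C double bond in the chain gives the infix -ene-.
The numbering direction is chosen so that numbering from this end puts the double bond at C-1 rather than C-5.
This places the double bond between C-1 and C-2.
The name is hex-1-ene.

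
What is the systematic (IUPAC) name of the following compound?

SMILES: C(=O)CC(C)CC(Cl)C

The longest chain bearing the –CHO group is 6 carbons long (hexane).
The principal characteristic group is an aldehyde (terminal –CHO), named with the suffix -al.
Choose the numbering such that the aldehyde carbon is C-1 by definition.
With this numbering: a chloro group at C-5; a methyl group at C-3.
Prefixes are listed alphabetically: chloro, methyl.
Putting it together: 5-chloro-3-methylhexanal.

5-chloro-3-methylhexanal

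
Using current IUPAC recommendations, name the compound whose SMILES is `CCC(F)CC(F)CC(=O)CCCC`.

Counting along the main chain through the carbonyl gives 11 carbons: the parent is undecane.
The highest-priority functional group is a ketone (C=O on an internal carbon), so the name ends in -one.
Choose the numbering such that numbering from this end puts the carbonyl group at C-5 rather than C-7.
With this numbering: the carbonyl at C-5; fluoro groups at C-7 and C-9.
The name is 7,9-difluoroundecan-5-one.

7,9-difluoroundecan-5-one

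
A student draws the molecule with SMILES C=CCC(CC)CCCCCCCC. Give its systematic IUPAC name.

Counting along the main chain through the multiple bond gives 12 carbons: the parent is dodecane.
A C=C double bond in the chain gives the infix -ene-.
The numbering direction is chosen so that numbering from this end puts the double bond at C-1 rather than C-11.
That gives the double bond between C-1 and C-2; an ethyl group at C-4.
Putting it together: 4-ethyldodec-1-ene.

4-ethyldodec-1-ene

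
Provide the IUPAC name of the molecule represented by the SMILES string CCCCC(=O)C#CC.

oct-2-yn-4-one

Counting along the main chain through the carbonyl and the multiple bond gives 8 carbons: the parent is octane.
The principal characteristic group is a ketone (C=O on an internal carbon), named with the suffix -one.
The chain contains a C≡C triple bond, so the unsaturation ending is -yne.
The numbering direction is chosen so that numbering from this end puts the carbonyl group at C-4 rather than C-5.
This places the carbonyl at C-4; the triple bond between C-2 and C-3.
Putting it together: oct-2-yn-4-one.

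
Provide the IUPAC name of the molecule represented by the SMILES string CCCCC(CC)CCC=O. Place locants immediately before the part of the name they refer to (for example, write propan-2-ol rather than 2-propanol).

4-ethyloctanal

Counting along the main chain through the –CHO group gives 8 carbons: the parent is octane.
The highest-priority functional group is an aldehyde (terminal –CHO), so the name ends in -al.
Number the chain so that the aldehyde carbon is C-1 by definition.
That gives an ethyl group at C-4.
Putting it together: 4-ethyloctanal.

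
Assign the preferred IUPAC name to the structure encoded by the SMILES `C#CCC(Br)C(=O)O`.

The longest carbon chain that includes the –COOH group and the multiple bond has 5 carbons, so the parent hydride is pentane.
The highest-priority functional group is a carboxylic acid (terminal –COOH), so the name ends in -oic acid.
There is one C≡C triple bond, indicated by the ending -yne.
Choose the numbering such that the carboxylic acid carbon is C-1 by definition.
That gives the triple bond between C-4 and C-5; a bromo group at C-2.
The name is 2-bromopent-4-ynoic acid.

2-bromopent-4-ynoic acid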